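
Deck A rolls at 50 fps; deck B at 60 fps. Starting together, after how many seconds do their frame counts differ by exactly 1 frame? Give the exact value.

0.1 seconds

The gap grows by |60 − 50| = 10 frames per second.
Time for a 1-frame gap: 1 ÷ (10) = 0.1 s.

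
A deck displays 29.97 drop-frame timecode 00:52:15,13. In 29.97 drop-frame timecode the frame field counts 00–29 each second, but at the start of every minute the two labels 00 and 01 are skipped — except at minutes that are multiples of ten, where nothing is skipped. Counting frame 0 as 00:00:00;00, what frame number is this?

93969

Complete 10-minute blocks: 5, each 17982 frames → 89910.
Remaining 2 whole minutes in the current block: 1800 + 1 × 1798 = 3598 frames.
Within the current minute: 15 × 30 + 13 − 2 = 461 (labels ;00/;01 skipped at this minute). Total = 89910 + 3598 + 461 = 93969.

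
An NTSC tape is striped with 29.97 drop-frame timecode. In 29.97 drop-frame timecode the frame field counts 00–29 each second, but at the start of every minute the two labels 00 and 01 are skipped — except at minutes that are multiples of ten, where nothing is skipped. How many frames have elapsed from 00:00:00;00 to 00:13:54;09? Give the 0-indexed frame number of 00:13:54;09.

As if non-drop at 30 labels/s: (0 × 3600 + 13 × 60 + 54) × 30 + 9 = 25029.
Minute boundaries passed: 13; those not divisible by 10: 13 − 1 = 12; dropped labels = 2 × 12 = 24.
Actual frame index = 25029 − 24 = 25005.

25005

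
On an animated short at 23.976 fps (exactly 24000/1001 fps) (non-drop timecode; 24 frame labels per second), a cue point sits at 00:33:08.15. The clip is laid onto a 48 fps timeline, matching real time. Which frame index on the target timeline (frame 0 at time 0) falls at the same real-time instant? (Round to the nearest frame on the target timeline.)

frame 95549

Source frame index: (0×3600 + 33×60 + 8) × 24 + 15 = 47727.
Real time: 47727 / (24000/1001) = 15924909/8000 s.
Target frame: (15924909/8000) × (48) = 47774727/500 ≈ 95549.454 → 95549.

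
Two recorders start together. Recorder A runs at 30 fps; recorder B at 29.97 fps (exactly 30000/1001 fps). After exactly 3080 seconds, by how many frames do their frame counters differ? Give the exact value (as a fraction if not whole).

1200/13 frames

A emits 30 × 3080 = 92400 frames; B emits 30000/1001 × 3080 = 1200000/13.
Difference = 1200/13 frames (≈ 92.3077); B is behind A.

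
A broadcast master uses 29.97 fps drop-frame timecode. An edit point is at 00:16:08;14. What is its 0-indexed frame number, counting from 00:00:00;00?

As if non-drop at 30 labels/s: (0 × 3600 + 16 × 60 + 8) × 30 + 14 = 29054.
Minute boundaries passed: 16; those not divisible by 10: 16 − 1 = 15; dropped labels = 2 × 15 = 30.
Actual frame index = 29054 − 30 = 29024.

29024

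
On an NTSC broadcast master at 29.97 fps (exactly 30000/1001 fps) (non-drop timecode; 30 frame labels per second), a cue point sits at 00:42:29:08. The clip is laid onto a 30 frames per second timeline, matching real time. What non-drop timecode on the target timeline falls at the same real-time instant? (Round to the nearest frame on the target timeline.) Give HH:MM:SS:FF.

Source frame index: (0×3600 + 42×60 + 29) × 30 + 8 = 76478.
Real time: 76478 / (30000/1001) = 38277239/15000 s.
Target frame: (38277239/15000) × (30) = 38277239/500 ≈ 76554.478 → 76554.
At 30 labels/s: frame 76554 → 00:42:31:24.

00:42:31:24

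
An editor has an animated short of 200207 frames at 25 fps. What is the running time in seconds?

8008.28 seconds

Running time = 200207 / (25) = 8008.28 s.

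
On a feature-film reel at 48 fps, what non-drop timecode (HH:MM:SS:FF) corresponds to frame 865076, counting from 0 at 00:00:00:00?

865076 ÷ 48 = 18022 full seconds, remainder 20 frames.
18022 s = 5 h 0 min 22 s.
Timecode: 05:00:22:20.

05:00:22:20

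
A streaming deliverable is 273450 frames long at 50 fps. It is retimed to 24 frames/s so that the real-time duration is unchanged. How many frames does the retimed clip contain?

131256 frames

Target frames = source frames × (target rate / source rate) = 273450 × (24)/(50) = 273450 × 12/25 = 131256.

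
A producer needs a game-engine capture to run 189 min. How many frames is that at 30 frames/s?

340200 frames

189 min = 11340 s.
Frames = 11340 × 30 = 340200.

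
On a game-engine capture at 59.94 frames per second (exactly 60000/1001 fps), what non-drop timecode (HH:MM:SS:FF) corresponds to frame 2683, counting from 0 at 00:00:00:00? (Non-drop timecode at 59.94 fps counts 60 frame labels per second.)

00:00:44:43

2683 ÷ 60 = 44 full seconds, remainder 43 frames.
44 s = 0 h 0 min 44 s.
Timecode: 00:00:44:43.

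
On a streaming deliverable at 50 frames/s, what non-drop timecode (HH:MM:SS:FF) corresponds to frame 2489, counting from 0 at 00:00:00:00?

00:00:49:39

2489 ÷ 50 = 49 full seconds, remainder 39 frames.
49 s = 0 h 0 min 49 s.
Timecode: 00:00:49:39.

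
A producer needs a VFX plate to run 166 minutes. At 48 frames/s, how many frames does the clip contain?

478080 frames

166 min = 9960 s.
Frames = 9960 × 48 = 478080.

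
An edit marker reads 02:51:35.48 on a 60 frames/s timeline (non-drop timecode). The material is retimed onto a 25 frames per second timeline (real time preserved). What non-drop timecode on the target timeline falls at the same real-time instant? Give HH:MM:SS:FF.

02:51:35:20

Source frame index: (2×3600 + 51×60 + 35) × 60 + 48 = 617748.
Real time: 617748 / (60) = 51479/5 s.
Target frame: (51479/5) × (25) = 257395.
At 25 labels/s: frame 257395 → 02:51:35:20.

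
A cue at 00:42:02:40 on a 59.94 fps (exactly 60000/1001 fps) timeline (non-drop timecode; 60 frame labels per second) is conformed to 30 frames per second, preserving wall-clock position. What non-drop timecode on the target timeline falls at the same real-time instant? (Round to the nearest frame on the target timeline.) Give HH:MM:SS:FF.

Source frame index: (0×3600 + 42×60 + 2) × 60 + 40 = 151360.
Real time: 151360 / (60000/1001) = 946946/375 s.
Target frame: (946946/375) × (30) = 1893892/25 ≈ 75755.680 → 75756.
At 30 labels/s: frame 75756 → 00:42:05:06.

00:42:05:06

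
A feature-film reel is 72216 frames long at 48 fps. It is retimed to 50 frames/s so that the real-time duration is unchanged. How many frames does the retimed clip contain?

Target frames = source frames × (target rate / source rate) = 72216 × (50)/(48) = 72216 × 25/24 = 75225.

75225 frames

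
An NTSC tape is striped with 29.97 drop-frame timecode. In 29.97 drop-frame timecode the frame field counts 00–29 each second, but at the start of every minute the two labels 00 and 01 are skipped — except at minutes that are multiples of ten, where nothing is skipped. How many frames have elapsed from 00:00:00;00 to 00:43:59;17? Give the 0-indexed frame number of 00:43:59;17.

79109

Complete 10-minute blocks: 4, each 17982 frames → 71928.
Remaining 3 whole minutes in the current block: 1800 + 2 × 1798 = 5396 frames.
Within the current minute: 59 × 30 + 17 − 2 = 1785 (labels ;00/;01 skipped at this minute). Total = 71928 + 5396 + 1785 = 79109.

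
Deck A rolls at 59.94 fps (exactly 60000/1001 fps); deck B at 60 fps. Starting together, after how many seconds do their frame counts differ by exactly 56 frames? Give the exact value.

14014/15 seconds

The gap grows by |60 − 60000/1001| = 60/1001 frames per second.
Time for a 56-frame gap: 56 ÷ (60/1001) = 14014/15 s.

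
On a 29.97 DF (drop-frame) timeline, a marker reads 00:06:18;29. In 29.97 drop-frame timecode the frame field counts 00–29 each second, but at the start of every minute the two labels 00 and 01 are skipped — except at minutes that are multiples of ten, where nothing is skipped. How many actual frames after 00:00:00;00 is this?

As if non-drop at 30 labels/s: (0 × 3600 + 6 × 60 + 18) × 30 + 29 = 11369.
Minute boundaries passed: 6; those not divisible by 10: 6 − 0 = 6; dropped labels = 2 × 6 = 12.
Actual frame index = 11369 − 12 = 11357.

11357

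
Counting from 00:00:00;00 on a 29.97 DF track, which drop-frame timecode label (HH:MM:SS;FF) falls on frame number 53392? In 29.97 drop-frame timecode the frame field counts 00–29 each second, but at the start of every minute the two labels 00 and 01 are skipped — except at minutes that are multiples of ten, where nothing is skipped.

00:29:41;16

Ten DF minutes hold 17982 frames, so frame 53392 lies in block 2 (frames 35964–53945) with 17428 frames into that block.
The block's first minute is 1800 frames and the rest 1798 each; 17428 frames reaches minute 9, so 2 × 18 + 9 × 2 = 54 labels have been skipped so far.
Adding those back, label number 53392 + 54 = 53446 at 30 labels/s is 1781 s + 16 f = 0 h 29 min 41 s frame 16, i.e. 00:29:41;16.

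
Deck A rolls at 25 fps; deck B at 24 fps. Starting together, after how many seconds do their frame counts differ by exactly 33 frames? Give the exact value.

33 seconds

The gap grows by |24 − 25| = 1 frame per second.
Time for a 33-frame gap: 33 ÷ (1) = 33 s.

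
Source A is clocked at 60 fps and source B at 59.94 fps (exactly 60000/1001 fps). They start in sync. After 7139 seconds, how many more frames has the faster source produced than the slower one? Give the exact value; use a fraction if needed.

A emits 60 × 7139 = 428340 frames; B emits 60000/1001 × 7139 = 38940000/91.
Difference = 38940/91 frames (≈ 427.9121); B is behind A.

38940/91 frames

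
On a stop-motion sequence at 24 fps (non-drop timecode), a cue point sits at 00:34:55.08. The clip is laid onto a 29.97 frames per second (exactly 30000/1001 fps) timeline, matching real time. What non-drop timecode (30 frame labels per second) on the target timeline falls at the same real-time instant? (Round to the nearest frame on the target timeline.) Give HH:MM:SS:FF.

Source frame index: (0×3600 + 34×60 + 55) × 24 + 8 = 50288.
Real time: 50288 / (24) = 6286/3 s.
Target frame: (6286/3) × (30000/1001) = 8980000/143 ≈ 62797.203 → 62797.
At 30 labels/s: frame 62797 → 00:34:53:07.

00:34:53:07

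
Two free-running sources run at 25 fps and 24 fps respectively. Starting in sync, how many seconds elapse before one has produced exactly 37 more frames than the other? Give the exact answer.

The gap grows by |24 − 25| = 1 frame per second.
Time for a 37-frame gap: 37 ÷ (1) = 37 s.

37 seconds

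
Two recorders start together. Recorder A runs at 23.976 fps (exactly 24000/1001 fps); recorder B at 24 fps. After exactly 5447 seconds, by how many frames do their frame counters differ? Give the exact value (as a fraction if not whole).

10056/77 frames

A emits 24000/1001 × 5447 = 10056000/77 frames; B emits 24 × 5447 = 130728.
Difference = 10056/77 frames (≈ 130.5974); B is ahead of A.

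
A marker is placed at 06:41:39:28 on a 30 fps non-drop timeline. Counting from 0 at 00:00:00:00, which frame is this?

frame 722998

Total seconds to the label: (6 × 3600 + 41 × 60 + 39) = 24099.
Frame index = 24099 × 30 + 28 = 722998.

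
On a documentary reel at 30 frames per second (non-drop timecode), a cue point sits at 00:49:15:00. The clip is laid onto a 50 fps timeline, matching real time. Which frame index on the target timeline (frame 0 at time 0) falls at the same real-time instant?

Source frame index: (0×3600 + 49×60 + 15) × 30 + 0 = 88650.
Real time: 88650 / (30) = 2955 s.
Target frame: (2955) × (50) = 147750.

frame 147750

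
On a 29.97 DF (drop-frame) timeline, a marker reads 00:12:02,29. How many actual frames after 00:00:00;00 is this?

21667

As if non-drop at 30 labels/s: (0 × 3600 + 12 × 60 + 2) × 30 + 29 = 21689.
Minute boundaries passed: 12; those not divisible by 10: 12 − 1 = 11; dropped labels = 2 × 11 = 22.
Actual frame index = 21689 − 22 = 21667.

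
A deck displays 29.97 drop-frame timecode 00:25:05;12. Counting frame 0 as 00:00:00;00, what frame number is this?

45116

As if non-drop at 30 labels/s: (0 × 3600 + 25 × 60 + 5) × 30 + 12 = 45162.
Minute boundaries passed: 25; those not divisible by 10: 25 − 2 = 23; dropped labels = 2 × 23 = 46.
Actual frame index = 45162 − 46 = 45116.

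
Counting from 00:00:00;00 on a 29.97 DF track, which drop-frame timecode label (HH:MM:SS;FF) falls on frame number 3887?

Ten DF minutes hold 17982 frames, so frame 3887 lies in block 0 (frames 0–17981) with 3887 frames into that block.
The block's first minute is 1800 frames and the rest 1798 each; 3887 frames reaches minute 2, so 0 × 18 + 2 × 2 = 4 labels have been skipped so far.
Adding those back, label number 3887 + 4 = 3891 at 30 labels/s is 129 s + 21 f = 0 h 2 min 9 s frame 21, i.e. 00:02:09;21.

00:02:09;21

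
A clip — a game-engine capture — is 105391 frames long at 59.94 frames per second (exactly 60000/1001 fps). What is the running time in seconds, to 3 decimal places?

Running time = 105391 × 1001/60000 = 105496391/60000 s ≈ 1758.273 s.

1758.273 seconds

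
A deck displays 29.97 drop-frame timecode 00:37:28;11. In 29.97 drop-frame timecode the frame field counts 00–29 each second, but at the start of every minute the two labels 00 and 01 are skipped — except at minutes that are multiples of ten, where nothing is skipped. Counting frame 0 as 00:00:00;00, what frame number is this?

67383

As if non-drop at 30 labels/s: (0 × 3600 + 37 × 60 + 28) × 30 + 11 = 67451.
Minute boundaries passed: 37; those not divisible by 10: 37 − 3 = 34; dropped labels = 2 × 34 = 68.
Actual frame index = 67451 − 68 = 67383.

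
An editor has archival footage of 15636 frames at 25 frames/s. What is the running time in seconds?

Running time = 15636 / (25) = 625.44 s.

625.44 seconds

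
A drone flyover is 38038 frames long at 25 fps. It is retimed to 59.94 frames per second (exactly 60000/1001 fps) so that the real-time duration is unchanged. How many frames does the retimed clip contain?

91200 frames

Target frames = source frames × (target rate / source rate) = 38038 × (60000/1001)/(25) = 38038 × 2400/1001 = 91200.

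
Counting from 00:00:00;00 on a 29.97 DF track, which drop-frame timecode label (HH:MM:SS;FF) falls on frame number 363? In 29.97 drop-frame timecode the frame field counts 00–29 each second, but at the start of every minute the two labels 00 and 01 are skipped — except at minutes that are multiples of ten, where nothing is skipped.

Each 10-minute DF block holds 10 × 60 × 30 − 9 × 2 = 17982 frames. 363 ÷ 17982 → 0 full blocks, remainder 363.
Within the partial block the first minute is 1800 frames and each further minute 1798, so 0 further minute boundaries passed. Total skipped labels = 18 × 0 + 2 × 0 = 0.
Non-drop label index = 363 + 0 = 363; at 30 labels/s that is 00:00:12:03, i.e. DF 00:00:12;03.

00:00:12;03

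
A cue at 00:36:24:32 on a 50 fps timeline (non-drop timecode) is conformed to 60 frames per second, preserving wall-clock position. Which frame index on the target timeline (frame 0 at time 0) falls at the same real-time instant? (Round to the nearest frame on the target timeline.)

Source frame index: (0×3600 + 36×60 + 24) × 50 + 32 = 109232.
Real time: 109232 / (50) = 54616/25 s.
Target frame: (54616/25) × (60) = 655392/5 ≈ 131078.400 → 131078.

frame 131078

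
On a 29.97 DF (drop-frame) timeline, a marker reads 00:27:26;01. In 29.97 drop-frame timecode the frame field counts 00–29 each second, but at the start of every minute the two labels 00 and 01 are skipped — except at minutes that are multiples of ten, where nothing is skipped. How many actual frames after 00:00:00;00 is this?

Complete 10-minute blocks: 2, each 17982 frames → 35964.
Remaining 7 whole minutes in the current block: 1800 + 6 × 1798 = 12588 frames.
Within the current minute: 26 × 30 + 1 − 2 = 779 (labels ;00/;01 skipped at this minute). Total = 35964 + 12588 + 779 = 49331.

49331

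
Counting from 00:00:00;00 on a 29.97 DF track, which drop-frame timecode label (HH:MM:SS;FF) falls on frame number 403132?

03:44:11;06

Each 10-minute DF block holds 10 × 60 × 30 − 9 × 2 = 17982 frames. 403132 ÷ 17982 → 22 full blocks, remainder 7528.
Within the partial block the first minute is 1800 frames and each further minute 1798, so 4 further minute boundaries passed. Total skipped labels = 18 × 22 + 2 × 4 = 404.
Non-drop label index = 403132 + 404 = 403536; at 30 labels/s that is 03:44:11:06, i.e. DF 03:44:11;06.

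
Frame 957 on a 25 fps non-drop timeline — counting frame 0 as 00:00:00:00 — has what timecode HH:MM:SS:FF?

957 ÷ 25 = 38 full seconds, remainder 7 frames.
38 s = 0 h 0 min 38 s.
Timecode: 00:00:38:07.

00:00:38:07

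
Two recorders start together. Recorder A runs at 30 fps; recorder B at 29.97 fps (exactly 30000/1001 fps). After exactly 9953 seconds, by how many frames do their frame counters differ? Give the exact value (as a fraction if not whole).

298590/1001 frames

A emits 30 × 9953 = 298590 frames; B emits 30000/1001 × 9953 = 298590000/1001.
Difference = 298590/1001 frames (≈ 298.2917); B is behind A.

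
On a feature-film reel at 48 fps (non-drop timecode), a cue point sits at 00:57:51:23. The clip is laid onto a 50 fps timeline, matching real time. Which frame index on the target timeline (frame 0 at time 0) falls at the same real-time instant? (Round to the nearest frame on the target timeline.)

frame 173574

Source frame index: (0×3600 + 57×60 + 51) × 48 + 23 = 166631.
Real time: 166631 / (48) = 166631/48 s.
Target frame: (166631/48) × (50) = 4165775/24 ≈ 173573.958 → 173574.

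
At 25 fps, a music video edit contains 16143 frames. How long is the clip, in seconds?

Running time = 16143 / (25) = 645.72 s.

645.72 seconds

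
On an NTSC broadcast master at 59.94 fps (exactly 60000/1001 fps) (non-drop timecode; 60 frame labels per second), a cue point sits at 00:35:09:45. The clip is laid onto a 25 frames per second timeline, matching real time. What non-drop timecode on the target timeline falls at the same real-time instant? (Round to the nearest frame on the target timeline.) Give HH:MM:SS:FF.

Source frame index: (0×3600 + 35×60 + 9) × 60 + 45 = 126585.
Real time: 126585 / (60000/1001) = 8447439/4000 s.
Target frame: (8447439/4000) × (25) = 8447439/160 ≈ 52796.494 → 52796.
At 25 labels/s: frame 52796 → 00:35:11:21.

00:35:11:21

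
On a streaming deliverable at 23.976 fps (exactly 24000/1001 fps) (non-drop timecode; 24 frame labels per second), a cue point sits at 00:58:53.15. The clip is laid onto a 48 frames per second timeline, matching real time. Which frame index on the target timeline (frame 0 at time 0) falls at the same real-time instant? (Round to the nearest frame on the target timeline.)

frame 169784

Source frame index: (0×3600 + 58×60 + 53) × 24 + 15 = 84807.
Real time: 84807 / (24000/1001) = 28297269/8000 s.
Target frame: (28297269/8000) × (48) = 84891807/500 ≈ 169783.614 → 169784.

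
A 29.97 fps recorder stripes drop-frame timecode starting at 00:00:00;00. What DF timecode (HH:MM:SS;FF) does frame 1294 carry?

Ten DF minutes hold 17982 frames, so frame 1294 lies in block 0 (frames 0–17981) with 1294 frames into that block.
The block's first minute is 1800 frames and the rest 1798 each; 1294 frames reaches minute 0, so 0 × 18 + 0 × 2 = 0 labels have been skipped so far.
Adding those back, label number 1294 + 0 = 1294 at 30 labels/s is 43 s + 4 f = 0 h 0 min 43 s frame 4, i.e. 00:00:43;04.

00:00:43;04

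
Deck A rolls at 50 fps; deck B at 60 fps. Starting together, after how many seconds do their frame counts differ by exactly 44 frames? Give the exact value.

The gap grows by |60 − 50| = 10 frames per second.
Time for a 44-frame gap: 44 ÷ (10) = 4.4 s.

4.4 seconds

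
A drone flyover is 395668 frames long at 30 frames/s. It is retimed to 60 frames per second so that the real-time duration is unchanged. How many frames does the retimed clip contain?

Target frames = source frames × (target rate / source rate) = 395668 × (60)/(30) = 395668 × 2 = 791336.

791336 frames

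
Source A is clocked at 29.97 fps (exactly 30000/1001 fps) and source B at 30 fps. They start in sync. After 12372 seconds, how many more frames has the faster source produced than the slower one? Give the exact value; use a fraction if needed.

371160/1001 frames

A emits 30000/1001 × 12372 = 371160000/1001 frames; B emits 30 × 12372 = 371160.
Difference = 371160/1001 frames (≈ 370.7892); B is ahead of A.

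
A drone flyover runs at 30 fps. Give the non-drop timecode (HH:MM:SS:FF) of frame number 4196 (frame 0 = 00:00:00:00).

4196 ÷ 30 = 139 full seconds, remainder 26 frames.
139 s = 0 h 2 min 19 s.
Timecode: 00:02:19:26.

00:02:19:26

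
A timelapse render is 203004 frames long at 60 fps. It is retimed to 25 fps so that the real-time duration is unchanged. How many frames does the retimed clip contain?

Target frames = source frames × (target rate / source rate) = 203004 × (25)/(60) = 203004 × 5/12 = 84585.

84585 frames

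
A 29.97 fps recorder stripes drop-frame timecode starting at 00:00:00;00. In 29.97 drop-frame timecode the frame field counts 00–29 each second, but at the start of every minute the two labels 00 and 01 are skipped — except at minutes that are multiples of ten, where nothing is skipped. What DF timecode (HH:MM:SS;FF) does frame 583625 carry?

05:24:33;19

Ten DF minutes hold 17982 frames, so frame 583625 lies in block 32 (frames 575424–593405) with 8201 frames into that block.
The block's first minute is 1800 frames and the rest 1798 each; 8201 frames reaches minute 4, so 32 × 18 + 4 × 2 = 584 labels have been skipped so far.
Adding those back, label number 583625 + 584 = 584209 at 30 labels/s is 19473 s + 19 f = 5 h 24 min 33 s frame 19, i.e. 05:24:33;19.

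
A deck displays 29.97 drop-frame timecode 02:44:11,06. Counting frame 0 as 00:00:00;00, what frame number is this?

Complete 10-minute blocks: 16, each 17982 frames → 287712.
Remaining 4 whole minutes in the current block: 1800 + 3 × 1798 = 7194 frames.
Within the current minute: 11 × 30 + 6 − 2 = 334 (labels ;00/;01 skipped at this minute). Total = 287712 + 7194 + 334 = 295240.

295240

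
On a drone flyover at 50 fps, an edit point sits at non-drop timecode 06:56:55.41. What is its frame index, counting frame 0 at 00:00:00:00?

Total seconds to the label: (6 × 3600 + 56 × 60 + 55) = 25015.
Frame index = 25015 × 50 + 41 = 1250791.

1250791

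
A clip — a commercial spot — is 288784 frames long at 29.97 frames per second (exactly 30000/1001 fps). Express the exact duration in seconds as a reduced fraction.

18067049/1875 seconds

Running time = 288784 ÷ (30000/1001) = 288784 × 1001/30000 = 18067049/1875 s.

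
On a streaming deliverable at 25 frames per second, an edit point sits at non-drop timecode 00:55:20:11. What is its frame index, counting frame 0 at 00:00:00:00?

83011

Total seconds to the label: (0 × 3600 + 55 × 60 + 20) = 3320.
Frame index = 3320 × 25 + 11 = 83011.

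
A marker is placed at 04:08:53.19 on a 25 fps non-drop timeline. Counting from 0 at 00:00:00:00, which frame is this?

373344

Total seconds to the label: (4 × 3600 + 8 × 60 + 53) = 14933.
Frame index = 14933 × 25 + 19 = 373344.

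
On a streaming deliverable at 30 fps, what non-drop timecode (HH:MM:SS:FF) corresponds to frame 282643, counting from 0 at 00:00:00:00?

02:37:01:13

282643 ÷ 30 = 9421 full seconds, remainder 13 frames.
9421 s = 2 h 37 min 1 s.
Timecode: 02:37:01:13.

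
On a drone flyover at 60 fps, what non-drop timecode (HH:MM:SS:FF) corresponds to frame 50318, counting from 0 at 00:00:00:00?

00:13:58:38

50318 ÷ 60 = 838 full seconds, remainder 38 frames.
838 s = 0 h 13 min 58 s.
Timecode: 00:13:58:38.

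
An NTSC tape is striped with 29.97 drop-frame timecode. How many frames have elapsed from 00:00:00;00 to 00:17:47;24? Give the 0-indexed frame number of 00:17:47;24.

Complete 10-minute blocks: 1, each 17982 frames → 17982.
Remaining 7 whole minutes in the current block: 1800 + 6 × 1798 = 12588 frames.
Within the current minute: 47 × 30 + 24 − 2 = 1432 (labels ;00/;01 skipped at this minute). Total = 17982 + 12588 + 1432 = 32002.

32002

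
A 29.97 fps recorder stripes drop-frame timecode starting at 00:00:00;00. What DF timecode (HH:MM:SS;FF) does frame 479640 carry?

Ten DF minutes hold 17982 frames, so frame 479640 lies in block 26 (frames 467532–485513) with 12108 frames into that block.
The block's first minute is 1800 frames and the rest 1798 each; 12108 frames reaches minute 6, so 26 × 18 + 6 × 2 = 480 labels have been skipped so far.
Adding those back, label number 479640 + 480 = 480120 at 30 labels/s is 16004 s + 0 f = 4 h 26 min 44 s frame 0, i.e. 04:26:44;00.

04:26:44;00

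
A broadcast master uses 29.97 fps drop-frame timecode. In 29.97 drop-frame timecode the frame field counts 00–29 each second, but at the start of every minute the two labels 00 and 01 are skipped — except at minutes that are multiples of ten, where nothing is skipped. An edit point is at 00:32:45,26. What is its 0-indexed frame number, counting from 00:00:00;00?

As if non-drop at 30 labels/s: (0 × 3600 + 32 × 60 + 45) × 30 + 26 = 58976.
Minute boundaries passed: 32; those not divisible by 10: 32 − 3 = 29; dropped labels = 2 × 29 = 58.
Actual frame index = 58976 − 58 = 58918.

58918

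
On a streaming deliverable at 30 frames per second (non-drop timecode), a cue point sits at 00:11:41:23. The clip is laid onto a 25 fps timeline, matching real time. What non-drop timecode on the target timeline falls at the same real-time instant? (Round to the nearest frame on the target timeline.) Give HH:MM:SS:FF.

Source frame index: (0×3600 + 11×60 + 41) × 30 + 23 = 21053.
Real time: 21053 / (30) = 21053/30 s.
Target frame: (21053/30) × (25) = 105265/6 ≈ 17544.167 → 17544.
At 25 labels/s: frame 17544 → 00:11:41:19.

00:11:41:19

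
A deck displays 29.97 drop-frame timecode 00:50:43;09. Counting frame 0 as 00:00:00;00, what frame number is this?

91209

Complete 10-minute blocks: 5, each 17982 frames → 89910.
Remaining 0 whole minutes in the current block: 0 frames.
Within the current minute: 43 × 30 + 9 = 1299. Total = 89910 + 0 + 1299 = 91209.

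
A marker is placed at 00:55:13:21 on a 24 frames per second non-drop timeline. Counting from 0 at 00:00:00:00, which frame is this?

Total seconds to the label: (0 × 3600 + 55 × 60 + 13) = 3313.
Frame index = 3313 × 24 + 21 = 79533.

79533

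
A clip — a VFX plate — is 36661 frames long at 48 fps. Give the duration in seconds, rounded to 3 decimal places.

763.771 seconds

Running time = 36661 × 1/48 = 36661/48 s ≈ 763.771 s.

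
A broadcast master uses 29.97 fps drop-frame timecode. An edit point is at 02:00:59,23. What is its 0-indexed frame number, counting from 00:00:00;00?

Complete 10-minute blocks: 12, each 17982 frames → 215784.
Remaining 0 whole minutes in the current block: 0 frames.
Within the current minute: 59 × 30 + 23 = 1793. Total = 215784 + 0 + 1793 = 217577.

217577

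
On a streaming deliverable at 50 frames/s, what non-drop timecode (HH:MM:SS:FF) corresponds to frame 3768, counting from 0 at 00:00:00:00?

00:01:15:18

3768 ÷ 50 = 75 full seconds, remainder 18 frames.
75 s = 0 h 1 min 15 s.
Timecode: 00:01:15:18.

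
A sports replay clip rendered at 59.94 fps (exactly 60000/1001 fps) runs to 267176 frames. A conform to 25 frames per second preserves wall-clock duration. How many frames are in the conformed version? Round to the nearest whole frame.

Frames at target rate = 267176 × (25) / (60000/1001) = 33430397/300 ≈ 111434.657.
Nearest whole frame: 111435.

111435 frames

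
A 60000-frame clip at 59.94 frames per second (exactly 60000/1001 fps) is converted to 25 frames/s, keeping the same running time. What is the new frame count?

25025 frames

Target frames = source frames × (target rate / source rate) = 60000 × (25)/(60000/1001) = 60000 × 1001/2400 = 25025.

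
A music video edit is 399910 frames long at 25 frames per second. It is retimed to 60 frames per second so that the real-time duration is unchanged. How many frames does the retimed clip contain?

Target frames = source frames × (target rate / source rate) = 399910 × (60)/(25) = 399910 × 12/5 = 959784.

959784 frames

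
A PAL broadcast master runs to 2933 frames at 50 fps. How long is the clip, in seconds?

58.66 seconds

Running time = 2933 / (50) = 58.66 s.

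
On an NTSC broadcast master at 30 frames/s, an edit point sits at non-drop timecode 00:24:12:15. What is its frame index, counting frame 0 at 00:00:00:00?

Total seconds to the label: (0 × 3600 + 24 × 60 + 12) = 1452.
Frame index = 1452 × 30 + 15 = 43575.

frame 43575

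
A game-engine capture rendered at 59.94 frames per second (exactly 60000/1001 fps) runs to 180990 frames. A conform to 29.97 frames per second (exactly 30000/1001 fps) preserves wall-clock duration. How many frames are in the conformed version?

90495 frames

Target frames = source frames × (target rate / source rate) = 180990 × (30000/1001)/(60000/1001) = 180990 × 1/2 = 90495.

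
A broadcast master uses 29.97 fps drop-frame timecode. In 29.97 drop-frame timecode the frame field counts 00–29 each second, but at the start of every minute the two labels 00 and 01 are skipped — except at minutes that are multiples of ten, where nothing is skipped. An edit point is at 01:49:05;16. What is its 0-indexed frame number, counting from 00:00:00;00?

196168

As if non-drop at 30 labels/s: (1 × 3600 + 49 × 60 + 5) × 30 + 16 = 196366.
Minute boundaries passed: 109; those not divisible by 10: 109 − 10 = 99; dropped labels = 2 × 99 = 198.
Actual frame index = 196366 − 198 = 196168.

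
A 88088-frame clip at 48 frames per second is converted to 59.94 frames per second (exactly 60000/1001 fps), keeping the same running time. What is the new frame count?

Target frames = source frames × (target rate / source rate) = 88088 × (60000/1001)/(48) = 88088 × 1250/1001 = 110000.

110000 frames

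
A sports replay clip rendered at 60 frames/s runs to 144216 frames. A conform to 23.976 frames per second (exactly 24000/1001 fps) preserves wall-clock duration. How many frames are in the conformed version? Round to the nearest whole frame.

57629 frames

Frames at target rate = 144216 × (24000/1001) / (60) = 57686400/1001 ≈ 57628.771.
Nearest whole frame: 57629.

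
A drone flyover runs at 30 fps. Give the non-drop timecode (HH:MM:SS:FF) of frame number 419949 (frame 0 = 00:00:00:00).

03:53:18:09

419949 ÷ 30 = 13998 full seconds, remainder 9 frames.
13998 s = 3 h 53 min 18 s.
Timecode: 03:53:18:09.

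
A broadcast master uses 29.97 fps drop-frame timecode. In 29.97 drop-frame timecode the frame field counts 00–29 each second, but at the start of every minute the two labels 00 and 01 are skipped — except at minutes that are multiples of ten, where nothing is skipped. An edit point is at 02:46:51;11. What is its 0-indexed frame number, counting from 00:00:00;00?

300041

Complete 10-minute blocks: 16, each 17982 frames → 287712.
Remaining 6 whole minutes in the current block: 1800 + 5 × 1798 = 10790 frames.
Within the current minute: 51 × 30 + 11 − 2 = 1539 (labels ;00/;01 skipped at this minute). Total = 287712 + 10790 + 1539 = 300041.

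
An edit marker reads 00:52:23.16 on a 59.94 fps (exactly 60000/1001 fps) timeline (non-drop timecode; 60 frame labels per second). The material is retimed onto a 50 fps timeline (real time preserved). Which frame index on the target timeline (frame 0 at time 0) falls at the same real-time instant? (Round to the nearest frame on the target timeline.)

Source frame index: (0×3600 + 52×60 + 23) × 60 + 16 = 188596.
Real time: 188596 / (60000/1001) = 47196149/15000 s.
Target frame: (47196149/15000) × (50) = 47196149/300 ≈ 157320.497 → 157320.

frame 157320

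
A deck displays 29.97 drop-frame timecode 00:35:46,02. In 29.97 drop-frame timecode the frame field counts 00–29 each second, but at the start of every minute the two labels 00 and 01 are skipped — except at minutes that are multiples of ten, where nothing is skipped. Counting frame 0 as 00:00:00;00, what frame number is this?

64318

Complete 10-minute blocks: 3, each 17982 frames → 53946.
Remaining 5 whole minutes in the current block: 1800 + 4 × 1798 = 8992 frames.
Within the current minute: 46 × 30 + 2 − 2 = 1380 (labels ;00/;01 skipped at this minute). Total = 53946 + 8992 + 1380 = 64318.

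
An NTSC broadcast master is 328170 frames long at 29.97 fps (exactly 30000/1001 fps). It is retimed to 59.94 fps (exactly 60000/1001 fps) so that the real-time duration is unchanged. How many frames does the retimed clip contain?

656340 frames

Target frames = source frames × (target rate / source rate) = 328170 × (60000/1001)/(30000/1001) = 328170 × 2 = 656340.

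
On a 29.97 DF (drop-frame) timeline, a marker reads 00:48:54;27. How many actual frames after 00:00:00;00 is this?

As if non-drop at 30 labels/s: (0 × 3600 + 48 × 60 + 54) × 30 + 27 = 88047.
Minute boundaries passed: 48; those not divisible by 10: 48 − 4 = 44; dropped labels = 2 × 44 = 88.
Actual frame index = 88047 − 88 = 87959.

87959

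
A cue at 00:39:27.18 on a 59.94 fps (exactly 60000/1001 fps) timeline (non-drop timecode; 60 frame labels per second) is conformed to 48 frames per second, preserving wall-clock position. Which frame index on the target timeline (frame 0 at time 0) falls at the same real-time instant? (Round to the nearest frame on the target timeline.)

Source frame index: (0×3600 + 39×60 + 27) × 60 + 18 = 142038.
Real time: 142038 / (60000/1001) = 23696673/10000 s.
Target frame: (23696673/10000) × (48) = 71090019/625 ≈ 113744.030 → 113744.

frame 113744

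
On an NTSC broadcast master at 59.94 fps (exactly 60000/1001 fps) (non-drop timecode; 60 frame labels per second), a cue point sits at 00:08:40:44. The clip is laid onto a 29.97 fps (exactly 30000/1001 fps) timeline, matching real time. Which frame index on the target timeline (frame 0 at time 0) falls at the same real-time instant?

frame 15622

Source frame index: (0×3600 + 8×60 + 40) × 60 + 44 = 31244.
Real time: 31244 / (60000/1001) = 7818811/15000 s.
Target frame: (7818811/15000) × (30000/1001) = 15622.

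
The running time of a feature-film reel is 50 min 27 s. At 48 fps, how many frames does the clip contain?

50 min 27 s = 3027 s.
Frames = 3027 × 48 = 145296.

145296 frames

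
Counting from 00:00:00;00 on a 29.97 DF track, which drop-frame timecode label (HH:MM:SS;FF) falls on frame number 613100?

05:40:57;02

Ten DF minutes hold 17982 frames, so frame 613100 lies in block 34 (frames 611388–629369) with 1712 frames into that block.
The block's first minute is 1800 frames and the rest 1798 each; 1712 frames reaches minute 0, so 34 × 18 + 0 × 2 = 612 labels have been skipped so far.
Adding those back, label number 613100 + 612 = 613712 at 30 labels/s is 20457 s + 2 f = 5 h 40 min 57 s frame 2, i.e. 05:40:57;02.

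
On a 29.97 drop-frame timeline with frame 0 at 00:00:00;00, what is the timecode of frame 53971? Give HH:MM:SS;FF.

Each 10-minute DF block holds 10 × 60 × 30 − 9 × 2 = 17982 frames. 53971 ÷ 17982 → 3 full blocks, remainder 25.
Within the partial block the first minute is 1800 frames and each further minute 1798, so 0 further minute boundaries passed. Total skipped labels = 18 × 3 + 2 × 0 = 54.
Non-drop label index = 53971 + 54 = 54025; at 30 labels/s that is 00:30:00:25, i.e. DF 00:30:00;25.

00:30:00;25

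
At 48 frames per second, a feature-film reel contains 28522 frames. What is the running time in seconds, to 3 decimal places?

Running time = 28522 × 1/48 = 14261/24 s ≈ 594.208 s.

594.208 seconds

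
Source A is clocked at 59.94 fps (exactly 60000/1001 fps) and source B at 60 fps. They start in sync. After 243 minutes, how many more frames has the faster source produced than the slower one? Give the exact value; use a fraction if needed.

874800/1001 frames

243 min = 14580 s.
A emits 60000/1001 × 14580 = 874800000/1001 frames; B emits 60 × 14580 = 874800.
Difference = 874800/1001 frames (≈ 873.9261); B is ahead of A.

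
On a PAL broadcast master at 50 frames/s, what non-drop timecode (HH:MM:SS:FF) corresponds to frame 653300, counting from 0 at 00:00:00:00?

653300 ÷ 50 = 13066 full seconds, remainder 0 frames.
13066 s = 3 h 37 min 46 s.
Timecode: 03:37:46:00.

03:37:46:00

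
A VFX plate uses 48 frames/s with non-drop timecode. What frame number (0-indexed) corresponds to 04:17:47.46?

Total seconds to the label: (4 × 3600 + 17 × 60 + 47) = 15467.
Frame index = 15467 × 48 + 46 = 742462.

frame 742462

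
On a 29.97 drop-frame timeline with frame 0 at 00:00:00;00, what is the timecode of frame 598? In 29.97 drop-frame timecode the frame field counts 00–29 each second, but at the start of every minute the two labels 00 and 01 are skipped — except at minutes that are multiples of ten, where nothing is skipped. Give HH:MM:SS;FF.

00:00:19;28

Each 10-minute DF block holds 10 × 60 × 30 − 9 × 2 = 17982 frames. 598 ÷ 17982 → 0 full blocks, remainder 598.
Within the partial block the first minute is 1800 frames and each further minute 1798, so 0 further minute boundaries passed. Total skipped labels = 18 × 0 + 2 × 0 = 0.
Non-drop label index = 598 + 0 = 598; at 30 labels/s that is 00:00:19:28, i.e. DF 00:00:19;28.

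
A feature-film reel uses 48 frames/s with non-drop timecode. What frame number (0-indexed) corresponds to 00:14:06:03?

40611

Total seconds to the label: (0 × 3600 + 14 × 60 + 6) = 846.
Frame index = 846 × 48 + 3 = 40611.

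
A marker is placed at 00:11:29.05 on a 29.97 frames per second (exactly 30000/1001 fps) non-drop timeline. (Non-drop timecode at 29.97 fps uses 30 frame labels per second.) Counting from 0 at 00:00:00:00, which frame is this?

Total seconds to the label: (0 × 3600 + 11 × 60 + 29) = 689.
Frame index = 689 × 30 + 5 = 20675.

20675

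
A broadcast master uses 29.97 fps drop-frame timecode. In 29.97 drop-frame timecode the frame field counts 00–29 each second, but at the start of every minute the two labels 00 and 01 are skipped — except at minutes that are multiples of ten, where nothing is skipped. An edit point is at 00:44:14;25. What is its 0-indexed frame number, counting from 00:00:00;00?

79565

As if non-drop at 30 labels/s: (0 × 3600 + 44 × 60 + 14) × 30 + 25 = 79645.
Minute boundaries passed: 44; those not divisible by 10: 44 − 4 = 40; dropped labels = 2 × 40 = 80.
Actual frame index = 79645 − 80 = 79565.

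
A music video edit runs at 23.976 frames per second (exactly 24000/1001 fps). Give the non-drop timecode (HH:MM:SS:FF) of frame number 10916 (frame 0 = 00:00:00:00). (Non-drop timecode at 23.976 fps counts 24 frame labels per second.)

00:07:34:20

10916 ÷ 24 = 454 full seconds, remainder 20 frames.
454 s = 0 h 7 min 34 s.
Timecode: 00:07:34:20.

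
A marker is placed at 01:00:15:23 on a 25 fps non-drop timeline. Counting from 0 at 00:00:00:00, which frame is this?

frame 90398

Total seconds to the label: (1 × 3600 + 0 × 60 + 15) = 3615.
Frame index = 3615 × 25 + 23 = 90398.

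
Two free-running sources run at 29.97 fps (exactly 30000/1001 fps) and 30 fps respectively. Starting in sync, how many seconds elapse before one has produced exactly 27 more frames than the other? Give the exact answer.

The gap grows by |30 − 30000/1001| = 30/1001 frames per second.
Time for a 27-frame gap: 27 ÷ (30/1001) = 900.9 s.

900.9 seconds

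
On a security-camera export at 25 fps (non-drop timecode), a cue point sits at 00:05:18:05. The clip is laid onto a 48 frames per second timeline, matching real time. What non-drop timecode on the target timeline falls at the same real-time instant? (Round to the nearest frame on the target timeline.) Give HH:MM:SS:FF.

00:05:18:10

Source frame index: (0×3600 + 5×60 + 18) × 25 + 5 = 7955.
Real time: 7955 / (25) = 1591/5 s.
Target frame: (1591/5) × (48) = 76368/5 ≈ 15273.600 → 15274.
At 48 labels/s: frame 15274 → 00:05:18:10.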